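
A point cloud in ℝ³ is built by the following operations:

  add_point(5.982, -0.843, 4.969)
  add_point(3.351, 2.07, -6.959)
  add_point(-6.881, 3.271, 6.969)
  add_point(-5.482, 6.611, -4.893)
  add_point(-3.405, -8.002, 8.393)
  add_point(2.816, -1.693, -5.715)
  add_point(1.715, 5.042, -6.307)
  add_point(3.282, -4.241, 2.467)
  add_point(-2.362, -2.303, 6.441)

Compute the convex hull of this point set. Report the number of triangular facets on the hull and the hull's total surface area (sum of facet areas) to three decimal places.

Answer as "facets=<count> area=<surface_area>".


facets=12 area=515.080

8 of the 9 inputs are extreme points: [0, 1, 2, 3, 4, 5, 6, 7].

Area of each hull facet:
  f1: (p4, p0, p2) → 68.0605
  f2: (p6, p0, p2) → 87.1052
  f3: (p6, p1, p0) → 21.5348
  f4: (p5, p1, p0) → 21.9489
  f5: (p3, p6, p1) → 9.6185
  f6: (p3, p5, p1) → 19.6854
  f7: (p3, p6, p2) → 45.2410
  f8: (p3, p4, p2) → 69.3719
  f9: (p3, p5, p4) → 97.8761
  f10: (p7, p4, p0) → 22.9253
  f11: (p7, p5, p0) → 20.4793
  f12: (p7, p5, p4) → 31.2333
Σ area = 515.080

Check V−E+F: 8 − 18 + 12 = 2.


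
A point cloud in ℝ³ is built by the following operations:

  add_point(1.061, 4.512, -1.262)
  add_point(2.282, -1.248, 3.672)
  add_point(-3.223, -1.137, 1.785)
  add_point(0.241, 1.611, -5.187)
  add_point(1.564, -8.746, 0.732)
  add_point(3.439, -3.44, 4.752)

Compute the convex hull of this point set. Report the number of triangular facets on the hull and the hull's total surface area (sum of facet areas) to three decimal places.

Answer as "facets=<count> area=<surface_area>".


Points on the hull: [0, 1, 2, 3, 4, 5] (6 of 6).

Per-facet area ½‖(b−a)×(c−a)‖:
  f1: (p4, p5, p2) → 25.7328
  f2: (p3, p0, p2) → 18.6782
  f3: (p3, p4, p2) → 37.3317
  f4: (p3, p0, p5) → 25.3332
  f5: (p3, p4, p5) → 38.9470
  f6: (p1, p5, p2) → 6.5729
  f7: (p1, p0, p2) → 20.7443
  f8: (p1, p0, p5) → 3.7512
Σ area = 177.091

Euler: V−E+F = 6−12+8 = 2.

facets=8 area=177.091


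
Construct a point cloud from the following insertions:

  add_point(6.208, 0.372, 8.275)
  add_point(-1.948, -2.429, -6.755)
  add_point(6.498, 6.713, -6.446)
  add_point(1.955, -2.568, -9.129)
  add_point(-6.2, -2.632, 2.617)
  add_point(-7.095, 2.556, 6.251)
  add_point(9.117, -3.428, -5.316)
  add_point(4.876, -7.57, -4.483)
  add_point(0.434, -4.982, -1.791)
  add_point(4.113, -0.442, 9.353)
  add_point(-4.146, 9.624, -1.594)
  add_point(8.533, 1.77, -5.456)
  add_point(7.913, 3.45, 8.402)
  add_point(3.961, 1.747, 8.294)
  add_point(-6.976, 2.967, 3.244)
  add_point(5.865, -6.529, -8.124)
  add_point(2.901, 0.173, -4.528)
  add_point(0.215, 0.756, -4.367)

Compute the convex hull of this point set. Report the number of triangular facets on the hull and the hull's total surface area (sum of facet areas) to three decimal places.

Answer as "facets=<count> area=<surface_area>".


Extreme-point indices: [0, 1, 2, 3, 4, 5, 6, 7, 9, 10, 11, 12, 14, 15] — 14 of 18 on the boundary.

Per-facet area ½‖(b−a)×(c−a)‖:
  f1: (p12, p10, p5) → 81.5315
  f2: (p12, p9, p5) → 30.0642
  f3: (p14, p10, p5) → 9.8506
  f4: (p14, p1, p10) → 52.3907
  f5: (p3, p1, p10) → 28.2195
  f6: (p2, p12, p10) → 88.9088
  f7: (p2, p3, p10) → 64.2114
  f8: (p0, p12, p6) → 25.0113
  f9: (p0, p12, p9) → 3.2304
  f10: (p0, p7, p6) → 42.9462
  f11: (p0, p7, p9) → 18.6689
  f12: (p15, p3, p1) → 11.0446
  f13: (p15, p7, p1) → 16.9560
  f14: (p15, p7, p6) → 10.1957
  f15: (p15, p2, p3) → 29.0689
  f16: (p4, p9, p5) → 37.7405
  f17: (p4, p7, p9) → 83.3965
  f18: (p4, p7, p1) → 45.3782
  f19: (p4, p14, p5) → 8.6353
  f20: (p4, p14, p1) → 28.9931
  f21: (p11, p12, p6) → 36.3825
  f22: (p11, p2, p12) → 37.9253
  f23: (p11, p15, p6) → 12.0162
  f24: (p11, p15, p2) → 18.5101
Σ area = 821.276

Euler characteristic 14−36+24 = 2 ✓

facets=24 area=821.276


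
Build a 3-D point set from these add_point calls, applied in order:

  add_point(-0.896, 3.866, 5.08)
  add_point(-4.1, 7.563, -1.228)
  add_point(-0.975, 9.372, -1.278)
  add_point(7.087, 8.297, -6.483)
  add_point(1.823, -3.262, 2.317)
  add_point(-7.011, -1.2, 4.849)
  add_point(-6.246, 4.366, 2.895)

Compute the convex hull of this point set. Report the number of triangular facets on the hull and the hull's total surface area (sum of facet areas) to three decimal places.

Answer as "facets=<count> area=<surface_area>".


Extreme-point indices: [0, 1, 2, 3, 4, 5, 6] — 7 of 7 on the boundary.

Per-facet area ½‖(b−a)×(c−a)‖:
  f1: (p4, p3, p5) → 69.2065
  f2: (p0, p4, p5) → 30.6188
  f3: (p0, p4, p3) → 58.7441
  f4: (p1, p3, p5) → 58.5263
  f5: (p6, p0, p5) → 17.1886
  f6: (p6, p1, p5) → 9.6210
  f7: (p2, p0, p3) → 38.3810
  f8: (p2, p1, p3) → 12.8769
  f9: (p2, p6, p0) → 22.8532
  f10: (p2, p6, p1) → 7.9661
Σ area = 325.983

Euler: V−E+F = 7−15+10 = 2.

facets=10 area=325.983


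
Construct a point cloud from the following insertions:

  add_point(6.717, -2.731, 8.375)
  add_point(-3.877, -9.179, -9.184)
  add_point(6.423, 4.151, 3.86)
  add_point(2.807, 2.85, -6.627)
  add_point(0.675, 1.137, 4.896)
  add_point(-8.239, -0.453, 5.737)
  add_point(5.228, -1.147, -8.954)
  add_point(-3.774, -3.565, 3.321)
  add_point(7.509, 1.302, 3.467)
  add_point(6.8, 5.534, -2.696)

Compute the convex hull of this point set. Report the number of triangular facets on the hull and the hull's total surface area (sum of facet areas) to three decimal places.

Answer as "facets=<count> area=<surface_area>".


facets=14 area=650.693

Hull vertices (9/10): indices [0, 1, 2, 3, 5, 6, 7, 8, 9].

Per-facet area ½‖(b−a)×(c−a)‖:
  f1: (p2, p9, p5) → 50.5203
  f2: (p2, p9, p8) → 10.3042
  f3: (p2, p0, p5) → 61.1845
  f4: (p2, p0, p8) → 8.8259
  f5: (p3, p1, p5) → 110.9891
  f6: (p3, p9, p5) → 52.4707
  f7: (p6, p9, p8) → 34.4057
  f8: (p6, p0, p8) → 32.9893
  f9: (p6, p0, p1) → 106.0156
  f10: (p6, p3, p1) → 31.2511
  f11: (p6, p3, p9) → 15.3927
  f12: (p7, p1, p5) → 33.2889
  f13: (p7, p0, p5) → 30.8486
  f14: (p7, p0, p1) → 72.2066
Σ area = 650.693

Euler characteristic 9−21+14 = 2 ✓


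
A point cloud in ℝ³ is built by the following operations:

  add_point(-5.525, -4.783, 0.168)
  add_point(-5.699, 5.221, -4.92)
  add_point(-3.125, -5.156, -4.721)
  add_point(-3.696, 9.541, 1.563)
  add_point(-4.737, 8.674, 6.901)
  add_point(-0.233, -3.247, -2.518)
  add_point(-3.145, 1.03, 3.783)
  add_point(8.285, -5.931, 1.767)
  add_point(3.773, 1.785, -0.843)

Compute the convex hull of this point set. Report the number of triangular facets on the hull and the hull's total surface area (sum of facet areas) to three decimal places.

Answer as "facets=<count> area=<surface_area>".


8 of the 9 inputs are extreme points: [0, 1, 2, 3, 4, 6, 7, 8].

Triangle areas on the boundary:
  f1: (p4, p3, p1) → 16.8404
  f2: (p0, p4, p1) → 68.1200
  f3: (p8, p3, p1) → 40.9592
  f4: (p8, p4, p7) → 51.2458
  f5: (p8, p4, p3) → 29.5761
  f6: (p2, p0, p1) → 28.8329
  f7: (p2, p0, p7) → 35.8322
  f8: (p2, p8, p1) → 49.5160
  f9: (p2, p8, p7) → 48.6196
  f10: (p6, p4, p7) → 41.5671
  f11: (p6, p0, p7) → 47.9537
  f12: (p6, p0, p4) → 15.9479
Σ area = 475.011

Euler: V−E+F = 8−18+12 = 2.

facets=12 area=475.011


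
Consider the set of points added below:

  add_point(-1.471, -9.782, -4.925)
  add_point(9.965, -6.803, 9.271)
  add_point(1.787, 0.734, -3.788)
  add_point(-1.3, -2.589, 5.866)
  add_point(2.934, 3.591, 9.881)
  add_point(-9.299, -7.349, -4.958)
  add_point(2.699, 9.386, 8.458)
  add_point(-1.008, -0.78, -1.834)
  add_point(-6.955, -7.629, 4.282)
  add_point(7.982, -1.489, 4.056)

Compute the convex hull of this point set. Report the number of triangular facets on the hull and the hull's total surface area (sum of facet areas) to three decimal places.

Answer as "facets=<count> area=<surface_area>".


Extreme-point indices: [0, 1, 2, 4, 5, 6, 8, 9] — 8 of 10 on the boundary.

Triangle areas on the boundary:
  f1: (p8, p6, p5) → 91.1139
  f2: (p8, p0, p5) → 37.8743
  f3: (p8, p0, p1) → 93.8462
  f4: (p2, p6, p5) → 92.0305
  f5: (p2, p0, p5) → 45.3634
  f6: (p4, p6, p1) → 21.8281
  f7: (p4, p8, p1) → 97.0870
  f8: (p4, p8, p6) → 39.0502
  f9: (p9, p0, p1) → 58.5525
  f10: (p9, p2, p0) → 56.5916
  f11: (p9, p6, p1) → 44.0893
  f12: (p9, p2, p6) → 64.9179
Σ area = 742.345

Euler characteristic 8−18+12 = 2 ✓

facets=12 area=742.345


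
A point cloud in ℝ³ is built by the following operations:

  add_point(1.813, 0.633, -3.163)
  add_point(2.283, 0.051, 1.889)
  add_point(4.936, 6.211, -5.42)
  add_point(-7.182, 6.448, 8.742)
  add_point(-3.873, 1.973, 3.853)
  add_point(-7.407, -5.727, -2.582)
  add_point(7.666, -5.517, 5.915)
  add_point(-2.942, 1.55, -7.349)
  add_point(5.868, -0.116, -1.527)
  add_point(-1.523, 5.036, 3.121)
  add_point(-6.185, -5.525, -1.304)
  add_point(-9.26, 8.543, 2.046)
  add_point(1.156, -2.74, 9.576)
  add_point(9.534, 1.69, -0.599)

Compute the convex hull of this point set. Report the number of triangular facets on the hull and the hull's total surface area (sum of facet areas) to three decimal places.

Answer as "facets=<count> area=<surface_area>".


facets=16 area=779.771

Points on the hull: [2, 3, 5, 6, 7, 8, 10, 11, 12, 13] (10 of 14).

Facet areas (half cross-product norm):
  f1: (p7, p5, p11) → 64.1157
  f2: (p3, p12, p13) → 85.8362
  f3: (p3, p5, p11) → 55.2863
  f4: (p3, p12, p5) → 90.3470
  f5: (p6, p12, p13) → 38.5938
  f6: (p2, p7, p11) → 62.2407
  f7: (p2, p7, p13) → 35.6187
  f8: (p2, p3, p11) → 58.7848
  f9: (p2, p3, p13) → 74.8195
  f10: (p8, p7, p13) → 14.1744
  f11: (p8, p7, p5) → 52.2669
  f12: (p8, p6, p13) → 19.5431
  f13: (p8, p6, p5) → 67.6939
  f14: (p10, p12, p5) → 2.2835
  f15: (p10, p6, p5) → 4.7097
  f16: (p10, p6, p12) → 53.4564
Σ area = 779.771

Euler: V−E+F = 10−24+16 = 2.


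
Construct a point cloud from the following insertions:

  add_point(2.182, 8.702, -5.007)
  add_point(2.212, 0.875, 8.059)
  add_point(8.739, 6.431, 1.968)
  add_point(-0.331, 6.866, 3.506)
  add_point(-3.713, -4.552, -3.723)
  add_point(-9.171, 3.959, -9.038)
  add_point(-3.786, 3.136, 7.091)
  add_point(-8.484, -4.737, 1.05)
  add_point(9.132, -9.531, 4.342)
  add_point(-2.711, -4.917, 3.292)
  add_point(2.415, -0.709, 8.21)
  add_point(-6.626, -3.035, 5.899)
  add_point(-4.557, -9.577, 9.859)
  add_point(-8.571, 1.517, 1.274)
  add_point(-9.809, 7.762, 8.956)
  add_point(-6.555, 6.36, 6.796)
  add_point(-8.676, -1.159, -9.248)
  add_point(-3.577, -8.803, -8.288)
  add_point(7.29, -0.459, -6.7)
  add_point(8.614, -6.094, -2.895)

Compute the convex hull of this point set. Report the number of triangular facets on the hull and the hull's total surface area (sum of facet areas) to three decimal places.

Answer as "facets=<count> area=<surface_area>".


Extreme-point indices: [0, 1, 2, 5, 7, 8, 10, 12, 14, 16, 17, 18, 19] — 13 of 20 on the boundary.

Facet areas (half cross-product norm):
  f1: (p7, p12, p14) → 80.0921
  f2: (p7, p16, p14) → 78.8751
  f3: (p17, p12, p8) → 121.6304
  f4: (p17, p7, p12) → 57.0244
  f5: (p17, p7, p16) → 46.6018
  f6: (p5, p16, p14) → 45.8628
  f7: (p5, p0, p14) → 111.6097
  f8: (p10, p12, p8) → 65.7600
  f9: (p10, p12, p14) → 84.6921
  f10: (p10, p1, p14) → 8.9628
  f11: (p2, p10, p8) → 66.9063
  f12: (p2, p10, p1) → 7.3148
  f13: (p2, p0, p14) → 90.0561
  f14: (p2, p1, p14) → 69.3300
  f15: (p19, p17, p8) → 51.5477
  f16: (p19, p2, p8) → 53.7962
  f17: (p18, p5, p0) → 68.6722
  f18: (p18, p19, p17) → 45.8841
  f19: (p18, p17, p16) → 63.6203
  f20: (p18, p5, p16) → 41.5977
  f21: (p18, p2, p0) → 47.7543
  f22: (p18, p19, p2) → 38.6281
Σ area = 1346.219

Euler: V−E+F = 13−33+22 = 2.

facets=22 area=1346.219


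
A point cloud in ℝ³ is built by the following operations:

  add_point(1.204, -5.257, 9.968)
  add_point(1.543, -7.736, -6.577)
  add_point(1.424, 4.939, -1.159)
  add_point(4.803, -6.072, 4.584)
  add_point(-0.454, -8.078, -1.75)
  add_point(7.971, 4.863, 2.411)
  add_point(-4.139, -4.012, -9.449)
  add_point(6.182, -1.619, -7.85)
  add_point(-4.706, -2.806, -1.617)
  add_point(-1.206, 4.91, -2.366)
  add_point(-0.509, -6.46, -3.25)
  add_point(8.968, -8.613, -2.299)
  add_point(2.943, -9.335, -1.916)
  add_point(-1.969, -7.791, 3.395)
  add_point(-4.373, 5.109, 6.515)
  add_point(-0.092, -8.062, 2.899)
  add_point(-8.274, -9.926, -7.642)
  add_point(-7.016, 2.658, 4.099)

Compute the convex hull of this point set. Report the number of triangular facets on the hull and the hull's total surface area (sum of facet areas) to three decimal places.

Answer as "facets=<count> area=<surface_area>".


facets=26 area=893.254

Points on the hull: [0, 1, 2, 3, 5, 6, 7, 9, 11, 12, 13, 14, 15, 16, 17] (15 of 18).

Area of each hull facet:
  f1: (p15, p0, p11) → 38.1014
  f2: (p17, p0, p14) → 26.5900
  f3: (p3, p0, p11) → 5.0922
  f4: (p1, p11, p16) → 21.7185
  f5: (p1, p7, p11) → 31.3645
  f6: (p12, p11, p16) → 19.6512
  f7: (p12, p15, p16) → 36.6550
  f8: (p12, p15, p11) → 14.9036
  f9: (p13, p15, p16) → 12.2977
  f10: (p13, p15, p0) → 7.5057
  f11: (p13, p17, p16) → 74.9148
  f12: (p13, p17, p0) → 44.2713
  f13: (p9, p17, p14) → 19.3036
  f14: (p5, p0, p14) → 74.4960
  f15: (p5, p3, p0) → 37.1545
  f16: (p5, p7, p11) → 56.7716
  f17: (p5, p3, p11) → 48.8917
  f18: (p6, p17, p16) → 57.1576
  f19: (p6, p9, p17) → 52.6337
  f20: (p6, p9, p7) → 54.5980
  f21: (p6, p1, p16) → 27.3711
  f22: (p6, p1, p7) → 28.6988
  f23: (p2, p9, p14) → 13.5933
  f24: (p2, p5, p14) → 35.4751
  f25: (p2, p9, p7) → 15.0553
  f26: (p2, p5, p7) → 38.9884
Σ area = 893.254

Euler characteristic 15−39+26 = 2 ✓


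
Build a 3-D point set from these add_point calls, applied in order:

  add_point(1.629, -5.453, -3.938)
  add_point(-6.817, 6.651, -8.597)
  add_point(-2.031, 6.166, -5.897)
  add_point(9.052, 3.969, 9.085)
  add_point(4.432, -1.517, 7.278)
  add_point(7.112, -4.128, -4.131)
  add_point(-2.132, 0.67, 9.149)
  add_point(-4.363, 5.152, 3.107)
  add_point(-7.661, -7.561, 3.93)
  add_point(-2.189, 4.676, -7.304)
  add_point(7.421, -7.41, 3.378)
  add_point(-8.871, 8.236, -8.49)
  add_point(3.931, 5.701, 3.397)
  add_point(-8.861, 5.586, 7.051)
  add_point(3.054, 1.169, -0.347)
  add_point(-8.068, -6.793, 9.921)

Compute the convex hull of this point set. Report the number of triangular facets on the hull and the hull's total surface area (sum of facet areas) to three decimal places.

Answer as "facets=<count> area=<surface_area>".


facets=22 area=1031.234

Points on the hull: [0, 1, 2, 3, 5, 6, 8, 9, 10, 11, 12, 13, 15] (13 of 16).

Triangle areas on the boundary:
  f1: (p15, p8, p11) → 52.5233
  f2: (p13, p15, p11) → 92.5979
  f3: (p2, p5, p3) → 106.3301
  f4: (p10, p15, p8) → 45.4452
  f5: (p10, p0, p8) → 58.7670
  f6: (p10, p0, p5) → 23.0519
  f7: (p10, p15, p3) → 107.5467
  f8: (p10, p5, p3) → 52.5382
  f9: (p6, p15, p3) → 32.2238
  f10: (p6, p13, p3) → 40.5317
  f11: (p6, p13, p15) → 41.0990
  f12: (p12, p2, p11) → 26.0951
  f13: (p12, p2, p3) → 10.3839
  f14: (p12, p13, p11) → 100.9303
  f15: (p12, p13, p3) → 47.2145
  f16: (p9, p2, p5) → 13.0753
  f17: (p1, p8, p11) → 22.6185
  f18: (p1, p0, p8) → 95.2659
  f19: (p1, p2, p11) → 4.9720
  f20: (p1, p9, p2) → 5.3356
  f21: (p1, p0, p5) → 41.1350
  f22: (p1, p9, p5) → 11.5532
Σ area = 1031.234

Euler: V−E+F = 13−33+22 = 2.


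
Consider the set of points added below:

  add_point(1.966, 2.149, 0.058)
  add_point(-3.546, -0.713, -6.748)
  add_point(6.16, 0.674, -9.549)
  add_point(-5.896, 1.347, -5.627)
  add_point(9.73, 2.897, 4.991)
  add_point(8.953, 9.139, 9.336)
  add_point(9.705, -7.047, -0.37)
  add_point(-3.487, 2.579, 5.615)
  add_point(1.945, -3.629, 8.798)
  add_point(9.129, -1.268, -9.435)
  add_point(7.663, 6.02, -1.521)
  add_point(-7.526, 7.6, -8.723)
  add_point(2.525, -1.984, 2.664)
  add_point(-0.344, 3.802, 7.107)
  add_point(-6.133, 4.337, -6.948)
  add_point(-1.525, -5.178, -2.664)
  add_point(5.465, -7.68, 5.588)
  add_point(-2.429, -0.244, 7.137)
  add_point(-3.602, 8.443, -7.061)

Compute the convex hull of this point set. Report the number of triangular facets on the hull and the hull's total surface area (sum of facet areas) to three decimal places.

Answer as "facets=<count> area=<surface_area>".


facets=28 area=991.390

Extreme-point indices: [1, 2, 3, 4, 5, 6, 7, 8, 9, 10, 11, 13, 15, 16, 17, 18] — 16 of 19 on the boundary.

Per-facet area ½‖(b−a)×(c−a)‖:
  f1: (p5, p16, p4) → 31.6573
  f2: (p5, p7, p11) → 108.7454
  f3: (p1, p2, p11) → 46.8315
  f4: (p6, p15, p16) → 39.3468
  f5: (p6, p16, p4) → 39.4448
  f6: (p3, p7, p11) → 38.4119
  f7: (p3, p1, p11) → 9.8819
  f8: (p3, p1, p15) → 9.4979
  f9: (p8, p5, p16) → 43.2390
  f10: (p8, p15, p16) → 34.4611
  f11: (p18, p5, p11) → 22.9794
  f12: (p18, p5, p10) → 64.4688
  f13: (p18, p2, p11) → 23.9330
  f14: (p18, p10, p2) → 57.5071
  f15: (p9, p6, p15) → 59.5456
  f16: (p9, p1, p2) → 12.6902
  f17: (p9, p1, p15) → 40.4719
  f18: (p9, p10, p2) → 17.1429
  f19: (p9, p6, p4) → 60.6498
  f20: (p9, p5, p4) → 36.7990
  f21: (p9, p5, p10) → 30.9909
  f22: (p17, p8, p5) → 41.6769
  f23: (p17, p8, p15) → 31.7154
  f24: (p17, p3, p7) → 17.7700
  f25: (p17, p3, p15) → 46.0729
  f26: (p13, p5, p7) → 5.0931
  f27: (p13, p17, p7) → 6.1343
  f28: (p13, p17, p5) → 14.2314
Σ area = 991.390

Euler characteristic 16−42+28 = 2 ✓


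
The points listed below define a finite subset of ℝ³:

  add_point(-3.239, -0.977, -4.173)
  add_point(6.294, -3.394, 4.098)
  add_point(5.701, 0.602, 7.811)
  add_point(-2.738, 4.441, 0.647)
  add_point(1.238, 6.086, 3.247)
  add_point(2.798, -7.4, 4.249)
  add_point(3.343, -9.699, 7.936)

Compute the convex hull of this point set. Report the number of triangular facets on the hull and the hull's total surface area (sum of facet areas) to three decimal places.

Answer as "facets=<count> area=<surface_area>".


facets=10 area=307.376

Extreme-point indices: [0, 1, 2, 3, 4, 5, 6] — 7 of 7 on the boundary.

Facet areas (half cross-product norm):
  f1: (p4, p1, p0) → 57.1698
  f2: (p2, p4, p1) → 22.7718
  f3: (p2, p6, p1) → 21.3185
  f4: (p5, p1, p0) → 32.2893
  f5: (p5, p6, p0) → 10.4707
  f6: (p5, p6, p1) → 10.9631
  f7: (p3, p4, p0) → 14.0195
  f8: (p3, p6, p0) → 58.8401
  f9: (p3, p2, p4) → 18.4801
  f10: (p3, p2, p6) → 61.0534
Σ area = 307.376

Check V−E+F: 7 − 15 + 10 = 2.


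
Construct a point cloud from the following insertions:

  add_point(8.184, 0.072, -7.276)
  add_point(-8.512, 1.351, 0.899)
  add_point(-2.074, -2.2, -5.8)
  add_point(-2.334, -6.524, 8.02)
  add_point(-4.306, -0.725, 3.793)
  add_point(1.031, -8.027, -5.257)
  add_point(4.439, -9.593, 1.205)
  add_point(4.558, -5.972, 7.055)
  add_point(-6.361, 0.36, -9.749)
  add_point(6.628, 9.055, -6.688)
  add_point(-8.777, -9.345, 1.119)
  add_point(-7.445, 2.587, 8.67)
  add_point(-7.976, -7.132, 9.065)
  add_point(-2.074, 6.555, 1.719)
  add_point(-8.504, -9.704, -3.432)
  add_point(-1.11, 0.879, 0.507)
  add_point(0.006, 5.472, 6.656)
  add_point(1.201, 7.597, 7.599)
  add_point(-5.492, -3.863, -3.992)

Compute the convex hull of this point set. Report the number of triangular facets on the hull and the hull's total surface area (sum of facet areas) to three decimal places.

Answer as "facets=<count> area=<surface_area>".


facets=22 area=1138.040

Points on the hull: [0, 1, 5, 6, 7, 8, 9, 10, 11, 12, 13, 14, 17] (13 of 19).

Per-facet area ½‖(b−a)×(c−a)‖:
  f1: (p8, p9, p0) → 66.3502
  f2: (p7, p9, p0) → 70.1235
  f3: (p5, p8, p0) → 65.1131
  f4: (p14, p5, p8) → 54.2312
  f5: (p6, p7, p0) → 45.5296
  f6: (p6, p5, p0) → 41.0601
  f7: (p6, p14, p10) → 30.1811
  f8: (p6, p14, p5) → 35.6774
  f9: (p12, p6, p10) → 54.5098
  f10: (p12, p6, p7) → 43.7512
  f11: (p17, p7, p9) → 107.3351
  f12: (p17, p12, p7) → 88.0959
  f13: (p17, p12, p11) → 40.9276
  f14: (p1, p14, p8) → 58.1265
  f15: (p1, p14, p10) → 24.4315
  f16: (p1, p12, p10) → 42.9397
  f17: (p1, p12, p11) → 38.3838
  f18: (p13, p17, p11) → 31.3968
  f19: (p13, p1, p11) → 31.5295
  f20: (p13, p17, p9) → 41.0638
  f21: (p13, p8, p9) → 81.9108
  f22: (p13, p1, p8) → 45.3714
Σ area = 1138.040

Check V−E+F: 13 − 33 + 22 = 2.


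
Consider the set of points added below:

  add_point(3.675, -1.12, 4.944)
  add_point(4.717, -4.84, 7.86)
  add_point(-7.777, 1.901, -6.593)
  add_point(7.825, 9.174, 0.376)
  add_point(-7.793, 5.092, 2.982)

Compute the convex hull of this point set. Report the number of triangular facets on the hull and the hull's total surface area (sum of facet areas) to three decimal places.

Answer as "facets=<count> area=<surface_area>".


Hull vertices (4/5): indices [1, 2, 3, 4].

Facet areas (half cross-product norm):
  f1: (p1, p3, p4) → 116.5995
  f2: (p2, p3, p4) → 82.2915
  f3: (p2, p1, p4) → 83.9558
  f4: (p2, p1, p3) → 142.0622
Σ area = 424.909

Euler characteristic 4−6+4 = 2 ✓

facets=4 area=424.909


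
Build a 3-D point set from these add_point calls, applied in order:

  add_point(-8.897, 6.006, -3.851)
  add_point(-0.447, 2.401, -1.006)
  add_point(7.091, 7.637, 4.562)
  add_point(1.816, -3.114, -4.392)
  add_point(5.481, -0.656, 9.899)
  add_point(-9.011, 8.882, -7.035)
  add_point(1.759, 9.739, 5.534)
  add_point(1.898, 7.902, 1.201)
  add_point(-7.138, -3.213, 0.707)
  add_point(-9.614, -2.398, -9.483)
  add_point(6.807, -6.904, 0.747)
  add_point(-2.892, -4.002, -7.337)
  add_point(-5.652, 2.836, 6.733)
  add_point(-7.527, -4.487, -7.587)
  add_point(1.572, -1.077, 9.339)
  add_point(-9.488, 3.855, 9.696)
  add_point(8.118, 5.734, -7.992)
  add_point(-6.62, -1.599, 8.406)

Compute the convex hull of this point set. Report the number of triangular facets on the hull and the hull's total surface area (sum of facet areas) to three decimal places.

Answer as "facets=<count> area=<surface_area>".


Points on the hull: [2, 4, 5, 6, 8, 9, 10, 11, 13, 14, 15, 16, 17] (13 of 18).

Per-facet area ½‖(b−a)×(c−a)‖:
  f1: (p11, p16, p9) → 44.9610
  f2: (p11, p10, p16) → 87.9831
  f3: (p5, p16, p9) → 99.8571
  f4: (p5, p6, p16) → 117.0017
  f5: (p5, p15, p9) → 100.6802
  f6: (p5, p15, p6) → 104.3587
  f7: (p2, p10, p16) → 88.0643
  f8: (p2, p6, p16) → 35.4048
  f9: (p13, p11, p9) → 6.7968
  f10: (p13, p11, p10) → 19.8702
  f11: (p13, p8, p9) → 13.0040
  f12: (p13, p8, p10) → 60.5859
  f13: (p17, p8, p10) → 56.8546
  f14: (p17, p15, p9) → 56.3680
  f15: (p17, p8, p9) → 13.4702
  f16: (p4, p15, p6) → 77.0538
  f17: (p4, p2, p6) → 28.9865
  f18: (p4, p17, p15) → 35.9299
  f19: (p4, p2, p10) → 55.7585
  f20: (p14, p17, p10) → 45.3140
  f21: (p14, p4, p10) → 22.1233
  f22: (p14, p4, p17) → 0.8482
Σ area = 1171.275

Euler characteristic 13−33+22 = 2 ✓

facets=22 area=1171.275


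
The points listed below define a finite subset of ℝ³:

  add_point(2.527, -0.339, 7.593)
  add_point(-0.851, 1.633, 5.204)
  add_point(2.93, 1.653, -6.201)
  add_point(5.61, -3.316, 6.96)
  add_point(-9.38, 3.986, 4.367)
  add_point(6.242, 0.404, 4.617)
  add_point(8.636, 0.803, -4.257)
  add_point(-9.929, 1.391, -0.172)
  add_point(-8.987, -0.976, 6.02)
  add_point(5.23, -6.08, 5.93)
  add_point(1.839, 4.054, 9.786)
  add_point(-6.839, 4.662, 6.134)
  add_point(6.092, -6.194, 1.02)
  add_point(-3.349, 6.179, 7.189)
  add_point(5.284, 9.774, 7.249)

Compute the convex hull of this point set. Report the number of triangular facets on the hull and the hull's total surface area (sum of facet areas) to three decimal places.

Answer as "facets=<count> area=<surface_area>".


facets=22 area=707.676

Points on the hull: [2, 3, 4, 5, 6, 7, 8, 9, 10, 11, 12, 13, 14] (13 of 15).

Triangle areas on the boundary:
  f1: (p8, p12, p7) → 55.9363
  f2: (p2, p14, p7) → 110.1760
  f3: (p2, p14, p6) → 45.5139
  f4: (p2, p12, p7) → 78.9591
  f5: (p2, p12, p6) → 27.7641
  f6: (p4, p14, p7) → 38.0512
  f7: (p4, p8, p7) → 13.5432
  f8: (p13, p4, p14) → 13.0753
  f9: (p9, p8, p12) → 37.0716
  f10: (p9, p12, p6) → 18.2004
  f11: (p9, p3, p6) → 18.3233
  f12: (p5, p14, p6) → 43.6317
  f13: (p5, p3, p6) → 16.6116
  f14: (p5, p3, p14) → 16.5685
  f15: (p11, p4, p8) → 8.3029
  f16: (p11, p13, p4) → 2.1366
  f17: (p10, p9, p8) → 69.6315
  f18: (p10, p9, p3) → 7.0621
  f19: (p10, p11, p8) → 27.3729
  f20: (p10, p11, p13) → 8.4377
  f21: (p10, p3, p14) → 29.2431
  f22: (p10, p13, p14) → 22.0627
Σ area = 707.676

Euler characteristic 13−33+22 = 2 ✓


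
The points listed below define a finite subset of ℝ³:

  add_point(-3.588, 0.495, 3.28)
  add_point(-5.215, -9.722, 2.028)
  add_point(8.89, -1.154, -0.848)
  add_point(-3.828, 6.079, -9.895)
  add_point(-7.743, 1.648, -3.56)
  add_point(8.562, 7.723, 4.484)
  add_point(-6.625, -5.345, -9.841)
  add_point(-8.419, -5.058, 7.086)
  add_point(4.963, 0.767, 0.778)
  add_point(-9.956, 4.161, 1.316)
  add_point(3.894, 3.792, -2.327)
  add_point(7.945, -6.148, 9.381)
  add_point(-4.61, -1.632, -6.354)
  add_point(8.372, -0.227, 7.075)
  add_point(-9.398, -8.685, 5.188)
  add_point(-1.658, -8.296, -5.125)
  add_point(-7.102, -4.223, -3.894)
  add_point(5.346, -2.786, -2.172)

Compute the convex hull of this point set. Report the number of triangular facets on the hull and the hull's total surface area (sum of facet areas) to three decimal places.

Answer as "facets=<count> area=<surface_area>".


Extreme-point indices: [1, 2, 3, 5, 6, 7, 9, 11, 13, 14, 15] — 11 of 18 on the boundary.

Per-facet area ½‖(b−a)×(c−a)‖:
  f1: (p6, p3, p9) → 73.3446
  f2: (p6, p3, p2) → 98.3286
  f3: (p5, p3, p2) → 88.5399
  f4: (p5, p3, p9) → 116.0192
  f5: (p5, p7, p9) → 104.7849
  f6: (p5, p7, p11) → 121.6352
  f7: (p15, p11, p2) → 76.7357
  f8: (p15, p6, p2) → 42.9884
  f9: (p15, p11, p1) → 62.8599
  f10: (p15, p6, p1) → 28.5115
  f11: (p14, p11, p1) → 38.9384
  f12: (p14, p7, p11) → 33.8698
  f13: (p14, p6, p1) → 31.2021
  f14: (p14, p6, p9) → 92.4901
  f15: (p14, p7, p9) → 20.5982
  f16: (p13, p11, p2) → 24.6103
  f17: (p13, p5, p2) → 32.7654
  f18: (p13, p5, p11) → 1.9070
Σ area = 1090.129

Euler: V−E+F = 11−27+18 = 2.

facets=18 area=1090.129


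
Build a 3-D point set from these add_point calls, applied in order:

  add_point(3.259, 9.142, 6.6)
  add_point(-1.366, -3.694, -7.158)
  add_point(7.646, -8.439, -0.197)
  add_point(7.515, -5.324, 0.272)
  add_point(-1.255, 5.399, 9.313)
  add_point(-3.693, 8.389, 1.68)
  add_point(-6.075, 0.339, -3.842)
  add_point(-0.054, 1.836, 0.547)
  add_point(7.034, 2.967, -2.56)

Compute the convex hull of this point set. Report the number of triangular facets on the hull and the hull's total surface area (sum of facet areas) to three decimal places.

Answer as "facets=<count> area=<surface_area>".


Points on the hull: [0, 1, 2, 3, 4, 5, 6, 8] (8 of 9).

Facet areas (half cross-product norm):
  f1: (p4, p2, p6) → 119.3378
  f2: (p4, p0, p2) → 60.9835
  f3: (p1, p2, p6) → 38.8647
  f4: (p1, p8, p2) → 61.0671
  f5: (p5, p8, p0) → 48.5079
  f6: (p5, p4, p6) → 41.2763
  f7: (p5, p4, p0) → 25.5785
  f8: (p5, p1, p6) → 29.2681
  f9: (p5, p1, p8) → 72.3083
  f10: (p3, p0, p2) → 8.6252
  f11: (p3, p8, p2) → 6.3654
  f12: (p3, p8, p0) → 49.3968
Σ area = 561.580

Euler characteristic 8−18+12 = 2 ✓

facets=12 area=561.580


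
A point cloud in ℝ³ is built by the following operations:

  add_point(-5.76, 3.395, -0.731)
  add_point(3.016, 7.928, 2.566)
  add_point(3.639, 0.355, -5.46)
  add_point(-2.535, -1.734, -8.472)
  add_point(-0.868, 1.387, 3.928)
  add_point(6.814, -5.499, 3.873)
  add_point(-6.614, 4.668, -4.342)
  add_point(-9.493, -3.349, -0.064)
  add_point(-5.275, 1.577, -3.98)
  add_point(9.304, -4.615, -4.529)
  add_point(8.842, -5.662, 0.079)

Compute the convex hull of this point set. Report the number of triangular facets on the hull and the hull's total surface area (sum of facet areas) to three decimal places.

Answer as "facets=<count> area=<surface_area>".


Extreme-point indices: [0, 1, 2, 3, 4, 5, 6, 7, 9, 10] — 10 of 11 on the boundary.

Facet areas (half cross-product norm):
  f1: (p3, p9, p7) → 67.0375
  f2: (p6, p3, p7) → 39.7035
  f3: (p2, p1, p9) → 38.4321
  f4: (p2, p3, p9) → 23.5690
  f5: (p2, p6, p1) → 56.9215
  f6: (p2, p6, p3) → 31.0231
  f7: (p4, p5, p7) → 52.1626
  f8: (p4, p5, p1) → 39.1402
  f9: (p10, p1, p9) → 35.5952
  f10: (p10, p5, p1) → 30.0667
  f11: (p10, p9, p7) → 43.7906
  f12: (p10, p5, p7) → 35.2128
  f13: (p0, p6, p7) → 14.6654
  f14: (p0, p6, p1) → 19.2547
  f15: (p0, p4, p7) → 27.2522
  f16: (p0, p4, p1) → 27.2320
Σ area = 581.059

Euler characteristic 10−24+16 = 2 ✓

facets=16 area=581.059


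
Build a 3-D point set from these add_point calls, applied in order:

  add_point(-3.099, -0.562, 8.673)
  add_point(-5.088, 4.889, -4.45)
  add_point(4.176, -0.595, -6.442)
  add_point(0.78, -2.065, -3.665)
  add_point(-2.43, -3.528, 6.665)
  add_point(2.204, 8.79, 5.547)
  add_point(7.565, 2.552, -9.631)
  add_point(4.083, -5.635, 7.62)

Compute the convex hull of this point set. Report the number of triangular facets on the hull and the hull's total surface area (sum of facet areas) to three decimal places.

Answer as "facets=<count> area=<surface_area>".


facets=12 area=558.400

Extreme-point indices: [0, 1, 2, 3, 4, 5, 6, 7] — 8 of 8 on the boundary.

Area of each hull facet:
  f1: (p5, p6, p1) → 88.6062
  f2: (p5, p7, p6) → 122.1077
  f3: (p0, p5, p1) → 69.2344
  f4: (p0, p5, p7) → 49.4826
  f5: (p2, p7, p6) → 28.8050
  f6: (p2, p3, p7) → 25.4399
  f7: (p2, p6, p1) → 28.9953
  f8: (p2, p3, p1) → 20.7891
  f9: (p4, p0, p7) → 11.8189
  f10: (p4, p3, p7) → 37.5123
  f11: (p4, p0, p1) → 25.7638
  f12: (p4, p3, p1) → 49.8448
Σ area = 558.400

Euler: V−E+F = 8−18+12 = 2.


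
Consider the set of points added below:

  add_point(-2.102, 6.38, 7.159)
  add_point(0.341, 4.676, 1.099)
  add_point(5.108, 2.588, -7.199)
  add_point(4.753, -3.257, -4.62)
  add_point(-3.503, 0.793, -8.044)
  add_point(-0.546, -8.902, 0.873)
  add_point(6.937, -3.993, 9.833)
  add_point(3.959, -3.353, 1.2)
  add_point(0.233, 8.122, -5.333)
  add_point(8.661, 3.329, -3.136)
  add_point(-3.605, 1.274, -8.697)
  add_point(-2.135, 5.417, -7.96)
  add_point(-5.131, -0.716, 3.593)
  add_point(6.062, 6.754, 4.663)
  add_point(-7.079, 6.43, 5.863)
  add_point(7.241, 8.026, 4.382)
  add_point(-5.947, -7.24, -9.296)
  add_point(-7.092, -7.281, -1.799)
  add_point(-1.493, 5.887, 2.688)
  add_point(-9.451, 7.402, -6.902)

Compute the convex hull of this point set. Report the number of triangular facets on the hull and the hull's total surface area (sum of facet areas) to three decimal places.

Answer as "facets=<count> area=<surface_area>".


facets=26 area=1059.204

Points on the hull: [0, 2, 3, 5, 6, 8, 9, 10, 11, 12, 14, 15, 16, 17, 19] (15 of 20).

Per-facet area ½‖(b−a)×(c−a)‖:
  f1: (p15, p6, p9) → 58.7772
  f2: (p3, p16, p5) → 52.0954
  f3: (p3, p6, p9) → 55.6829
  f4: (p3, p6, p5) → 59.4211
  f5: (p3, p2, p9) → 17.2576
  f6: (p3, p2, p16) → 38.7507
  f7: (p17, p16, p5) → 26.7749
  f8: (p17, p6, p5) → 32.4721
  f9: (p17, p12, p6) → 58.2363
  f10: (p17, p16, p19) → 56.8127
  f11: (p14, p12, p6) → 51.5946
  f12: (p14, p15, p19) → 94.0512
  f13: (p14, p17, p19) → 93.1095
  f14: (p14, p17, p12) → 19.3669
  f15: (p10, p16, p19) → 32.8108
  f16: (p10, p2, p16) → 36.0627
  f17: (p8, p15, p9) → 43.7119
  f18: (p8, p2, p9) → 20.5300
  f19: (p8, p15, p19) → 41.8025
  f20: (p0, p15, p6) → 62.4535
  f21: (p0, p14, p6) → 26.4505
  f22: (p0, p14, p15) → 13.7050
  f23: (p11, p8, p19) → 16.4108
  f24: (p11, p8, p2) → 16.4166
  f25: (p11, p10, p19) → 17.0360
  f26: (p11, p10, p2) → 17.4111
Σ area = 1059.204

Euler characteristic 15−39+26 = 2 ✓


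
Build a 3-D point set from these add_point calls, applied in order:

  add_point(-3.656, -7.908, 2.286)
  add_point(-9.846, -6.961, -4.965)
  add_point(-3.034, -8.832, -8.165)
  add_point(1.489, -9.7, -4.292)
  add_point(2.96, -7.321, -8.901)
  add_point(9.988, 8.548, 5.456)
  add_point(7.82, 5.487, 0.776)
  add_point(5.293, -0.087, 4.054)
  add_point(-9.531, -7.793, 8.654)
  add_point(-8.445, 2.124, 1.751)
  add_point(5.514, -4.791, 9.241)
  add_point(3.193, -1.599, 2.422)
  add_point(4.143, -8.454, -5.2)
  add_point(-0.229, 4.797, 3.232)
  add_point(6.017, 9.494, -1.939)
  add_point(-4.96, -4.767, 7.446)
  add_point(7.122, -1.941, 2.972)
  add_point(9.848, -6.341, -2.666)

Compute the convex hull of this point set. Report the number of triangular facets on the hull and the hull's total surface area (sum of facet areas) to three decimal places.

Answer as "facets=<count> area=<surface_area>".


Points on the hull: [1, 2, 3, 4, 5, 8, 9, 10, 12, 14, 17] (11 of 18).

Facet areas (half cross-product norm):
  f1: (p8, p10, p5) → 98.7184
  f2: (p8, p10, p3) → 106.9329
  f3: (p2, p14, p1) → 82.7676
  f4: (p2, p8, p1) → 49.0221
  f5: (p2, p8, p3) → 51.4691
  f6: (p9, p8, p5) → 116.9616
  f7: (p9, p14, p5) → 69.3415
  f8: (p9, p8, p1) → 65.2433
  f9: (p9, p14, p1) → 89.4608
  f10: (p17, p10, p3) → 58.1383
  f11: (p17, p14, p5) → 67.7491
  f12: (p17, p10, p5) → 90.3818
  f13: (p4, p2, p3) → 14.8040
  f14: (p4, p2, p14) → 54.0997
  f15: (p4, p17, p14) → 76.1121
  f16: (p12, p17, p3) → 6.5145
  f17: (p12, p4, p3) → 6.1573
  f18: (p12, p4, p17) → 11.4330
Σ area = 1115.307

Euler: V−E+F = 11−27+18 = 2.

facets=18 area=1115.307


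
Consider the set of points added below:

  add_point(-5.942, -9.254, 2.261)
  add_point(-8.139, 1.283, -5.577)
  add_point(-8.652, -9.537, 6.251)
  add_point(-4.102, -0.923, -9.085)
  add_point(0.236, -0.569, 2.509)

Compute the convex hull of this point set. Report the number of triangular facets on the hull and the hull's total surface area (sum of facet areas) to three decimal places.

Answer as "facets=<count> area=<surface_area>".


facets=6 area=265.527

Extreme-point indices: [0, 1, 2, 3, 4] — 5 of 5 on the boundary.

Triangle areas on the boundary:
  f1: (p1, p4, p2) → 76.3836
  f2: (p3, p1, p2) → 45.3371
  f3: (p3, p1, p4) → 33.7637
  f4: (p0, p4, p2) → 24.0917
  f5: (p0, p3, p2) → 22.0006
  f6: (p0, p3, p4) → 63.9504
Σ area = 265.527

Euler: V−E+F = 5−9+6 = 2.


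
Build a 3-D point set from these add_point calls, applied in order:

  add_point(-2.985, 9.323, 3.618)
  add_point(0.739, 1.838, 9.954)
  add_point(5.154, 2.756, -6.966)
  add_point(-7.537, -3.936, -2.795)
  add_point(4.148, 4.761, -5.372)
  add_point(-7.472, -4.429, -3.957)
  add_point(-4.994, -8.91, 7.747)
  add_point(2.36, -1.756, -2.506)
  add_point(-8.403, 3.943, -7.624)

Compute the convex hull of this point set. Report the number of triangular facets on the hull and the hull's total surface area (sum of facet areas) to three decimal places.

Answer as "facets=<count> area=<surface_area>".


9 of the 9 inputs are extreme points: [0, 1, 2, 3, 4, 5, 6, 7, 8].

Area of each hull facet:
  f1: (p0, p6, p8) → 123.8711
  f2: (p1, p0, p6) → 60.8868
  f3: (p5, p2, p8) → 61.3284
  f4: (p4, p2, p8) → 17.1880
  f5: (p4, p0, p8) → 71.7698
  f6: (p4, p1, p2) → 19.0233
  f7: (p4, p1, p0) → 64.7458
  f8: (p3, p6, p8) → 30.5907
  f9: (p3, p5, p8) → 5.8059
  f10: (p3, p5, p6) → 5.8011
  f11: (p7, p5, p2) → 31.6113
  f12: (p7, p5, p6) → 64.0776
  f13: (p7, p1, p2) → 39.6294
  f14: (p7, p1, p6) → 75.7391
Σ area = 672.068

Euler characteristic 9−21+14 = 2 ✓

facets=14 area=672.068


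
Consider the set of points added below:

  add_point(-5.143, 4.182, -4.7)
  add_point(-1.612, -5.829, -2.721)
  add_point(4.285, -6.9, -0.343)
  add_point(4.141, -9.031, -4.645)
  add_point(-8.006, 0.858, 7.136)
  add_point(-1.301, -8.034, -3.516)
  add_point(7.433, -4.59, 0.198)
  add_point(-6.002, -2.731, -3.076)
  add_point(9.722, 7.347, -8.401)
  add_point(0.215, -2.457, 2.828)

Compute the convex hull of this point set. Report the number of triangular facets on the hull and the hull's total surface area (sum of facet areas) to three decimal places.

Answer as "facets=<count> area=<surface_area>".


Extreme-point indices: [0, 2, 3, 4, 5, 6, 7, 8] — 8 of 10 on the boundary.

Facet areas (half cross-product norm):
  f1: (p0, p8, p4) → 86.0239
  f2: (p0, p3, p8) → 116.8281
  f3: (p6, p8, p4) → 131.5207
  f4: (p6, p3, p8) → 53.8895
  f5: (p7, p0, p4) → 39.2363
  f6: (p2, p6, p4) → 31.1130
  f7: (p2, p6, p3) → 8.6476
  f8: (p5, p0, p3) → 32.6546
  f9: (p5, p7, p0) → 19.7574
  f10: (p5, p7, p4) → 35.4397
  f11: (p5, p2, p4) → 50.1637
  f12: (p5, p2, p3) → 13.2015
Σ area = 618.476

Euler: V−E+F = 8−18+12 = 2.

facets=12 area=618.476


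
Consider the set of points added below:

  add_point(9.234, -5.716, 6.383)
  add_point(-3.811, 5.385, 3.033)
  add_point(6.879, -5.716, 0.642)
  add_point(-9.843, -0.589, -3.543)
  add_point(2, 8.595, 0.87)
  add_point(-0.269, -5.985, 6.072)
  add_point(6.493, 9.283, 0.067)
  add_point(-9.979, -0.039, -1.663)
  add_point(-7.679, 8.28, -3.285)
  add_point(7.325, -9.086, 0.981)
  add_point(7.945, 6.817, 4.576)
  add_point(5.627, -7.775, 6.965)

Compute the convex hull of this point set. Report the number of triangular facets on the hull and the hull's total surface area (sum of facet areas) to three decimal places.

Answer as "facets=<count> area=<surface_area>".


facets=20 area=733.198

Hull vertices (12/12): indices [0, 1, 2, 3, 4, 5, 6, 7, 8, 9, 10, 11].

Triangle areas on the boundary:
  f1: (p9, p6, p0) → 54.5641
  f2: (p5, p1, p7) → 56.7214
  f3: (p5, p3, p7) → 12.5644
  f4: (p5, p3, p9) → 67.5169
  f5: (p10, p6, p0) → 27.1362
  f6: (p10, p5, p1) → 71.8390
  f7: (p2, p9, p6) → 3.1208
  f8: (p2, p3, p6) → 128.0247
  f9: (p2, p3, p9) → 27.7963
  f10: (p8, p3, p6) → 63.5194
  f11: (p8, p1, p7) → 32.5272
  f12: (p8, p3, p7) → 8.6006
  f13: (p11, p10, p0) → 24.2705
  f14: (p11, p10, p5) → 46.0183
  f15: (p11, p9, p0) → 12.8748
  f16: (p11, p5, p9) → 19.4761
  f17: (p4, p8, p6) → 13.5673
  f18: (p4, p8, p1) → 27.7655
  f19: (p4, p10, p6) → 12.3104
  f20: (p4, p10, p1) → 22.9840
Σ area = 733.198

Euler characteristic 12−30+20 = 2 ✓


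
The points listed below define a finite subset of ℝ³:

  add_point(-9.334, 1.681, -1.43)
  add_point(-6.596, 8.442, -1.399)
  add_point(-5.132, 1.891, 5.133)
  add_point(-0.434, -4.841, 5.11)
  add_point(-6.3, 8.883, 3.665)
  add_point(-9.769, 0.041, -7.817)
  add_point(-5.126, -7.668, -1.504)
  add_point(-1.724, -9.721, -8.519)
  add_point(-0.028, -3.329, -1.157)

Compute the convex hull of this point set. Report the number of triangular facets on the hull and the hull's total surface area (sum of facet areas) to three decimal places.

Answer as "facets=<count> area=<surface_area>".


facets=14 area=493.202

Points on the hull: [0, 1, 2, 3, 4, 5, 6, 7, 8] (9 of 9).

Triangle areas on the boundary:
  f1: (p1, p4, p8) → 34.3078
  f2: (p7, p6, p5) → 43.8579
  f3: (p7, p1, p5) → 62.9212
  f4: (p7, p1, p8) → 58.9831
  f5: (p0, p6, p5) → 33.1490
  f6: (p0, p6, p2) → 39.2310
  f7: (p0, p2, p4) → 27.4502
  f8: (p0, p1, p5) → 23.2814
  f9: (p0, p1, p4) → 18.4655
  f10: (p3, p6, p2) → 35.2210
  f11: (p3, p4, p8) → 46.4485
  f12: (p3, p2, p4) → 13.9021
  f13: (p3, p7, p8) → 26.4852
  f14: (p3, p7, p6) → 29.4979
Σ area = 493.202

Euler characteristic 9−21+14 = 2 ✓


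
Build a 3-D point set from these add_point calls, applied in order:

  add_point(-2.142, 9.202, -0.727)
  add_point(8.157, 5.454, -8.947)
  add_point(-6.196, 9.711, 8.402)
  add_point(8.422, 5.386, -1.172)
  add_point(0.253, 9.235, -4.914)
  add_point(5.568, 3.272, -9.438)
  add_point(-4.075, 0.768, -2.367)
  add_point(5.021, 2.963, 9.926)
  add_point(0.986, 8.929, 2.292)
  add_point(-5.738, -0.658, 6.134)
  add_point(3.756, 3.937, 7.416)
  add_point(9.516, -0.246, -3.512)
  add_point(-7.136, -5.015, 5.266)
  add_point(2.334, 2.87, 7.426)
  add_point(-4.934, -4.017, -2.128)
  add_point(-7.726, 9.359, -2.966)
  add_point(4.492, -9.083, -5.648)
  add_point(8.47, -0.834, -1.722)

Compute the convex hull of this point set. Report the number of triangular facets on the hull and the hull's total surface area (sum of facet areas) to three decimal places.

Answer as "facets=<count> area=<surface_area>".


facets=22 area=1017.634

Extreme-point indices: [1, 2, 3, 4, 5, 7, 8, 11, 12, 14, 15, 16, 17] — 13 of 18 on the boundary.

Facet areas (half cross-product norm):
  f1: (p12, p7, p16) → 122.2565
  f2: (p1, p16, p11) → 38.3150
  f3: (p17, p16, p11) → 10.6904
  f4: (p17, p7, p11) → 8.0362
  f5: (p17, p7, p16) → 54.9364
  f6: (p14, p12, p15) → 52.8255
  f7: (p14, p12, p16) → 38.5311
  f8: (p5, p1, p15) → 25.8366
  f9: (p5, p1, p16) → 17.2550
  f10: (p5, p14, p15) → 93.7038
  f11: (p5, p14, p16) → 70.3773
  f12: (p3, p7, p11) → 35.8491
  f13: (p3, p1, p11) → 22.4539
  f14: (p3, p8, p7) → 45.2363
  f15: (p2, p8, p7) → 49.2250
  f16: (p2, p12, p15) → 83.9399
  f17: (p2, p12, p7) → 90.0842
  f18: (p4, p1, p15) → 17.1810
  f19: (p4, p2, p15) → 46.8682
  f20: (p4, p2, p8) → 28.3770
  f21: (p4, p3, p1) → 34.6037
  f22: (p4, p3, p8) → 31.0522
Σ area = 1017.634

Euler characteristic 13−33+22 = 2 ✓
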